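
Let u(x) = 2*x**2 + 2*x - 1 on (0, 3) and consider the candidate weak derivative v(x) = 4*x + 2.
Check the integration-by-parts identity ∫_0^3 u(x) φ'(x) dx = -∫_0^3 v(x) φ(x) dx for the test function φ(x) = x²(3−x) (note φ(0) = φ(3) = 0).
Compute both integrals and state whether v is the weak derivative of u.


LHS = -621/10, RHS = -621/10. Yes, v = u' weakly.

u(x) = 2*x**2 + 2*x - 1, classical derivative u'(x) = 4*x + 2.
φ(x) = x²(3−x), so φ'(x) = 3*x*(2 - x).
Note φ(0) = φ(3) = 0, so the boundary term u·φ vanishes.
LHS = ∫_0^3 u(x) φ'(x) dx = ∫_0^3 (-6*x^4 + 6*x^3 + 15*x^2 - 6*x) dx. Term by term:
  ∫_0^3 -6*x^4 dx = -1458/5;  ∫_0^3 6*x^3 dx = 243/2;  ∫_0^3 15*x^2 dx = 135;
  ∫_0^3 -6*x dx = -27.
Sum: -1458/5 + 243/2 + 135 − 27 = -621/10.
So LHS = -621/10.
∫_0^3 v(x) φ(x) dx = ∫_0^3 (-4*x^4 + 10*x^3 + 6*x^2) dx. Term by term:
  ∫_0^3 -4*x^4 dx = -972/5;  ∫_0^3 10*x^3 dx = 405/2;  ∫_0^3 6*x^2 dx = 54.
Sum: -972/5 + 405/2 + 54 = 621/10.
So RHS = -∫_0^3 v(x) φ(x) dx = -621/10.
LHS = RHS, so the identity holds for this test φ.
Moreover u is smooth here and v(x) = u'(x) = 4*x + 2 pointwise, so the identity holds for every test function. Hence v is the weak derivative of u.


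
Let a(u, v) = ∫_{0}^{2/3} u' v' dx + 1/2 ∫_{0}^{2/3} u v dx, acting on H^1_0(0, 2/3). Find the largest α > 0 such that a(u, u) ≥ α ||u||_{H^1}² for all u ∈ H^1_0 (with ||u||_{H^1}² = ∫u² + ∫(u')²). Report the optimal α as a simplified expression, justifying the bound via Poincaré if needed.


α = (2 + 9*π^2)/(4 + 9*π^2)

Coercivity of a(·,·) on H^1_0(0, 2/3) means a(u, u) ≥ α ||u||_{H^1}² for every u ∈ H^1_0.
The interval has length L = 2/3, and Poincaré/coercivity depend only on L. Here a(u, u) = ∫(u')² + (1/2)·∫u².
Here 0 < c = 1/2 < 1. The condition a(u,u) ≥ α||u||_{H^1}² reads (1−α)∫(u')² ≥ (α−c)∫u². Any admissible α is ≤ 1 (rapidly oscillating u have ∫u²/∫(u')² → 0), and α = 1 would force 0 ≥ (1−c)∫u², impossible since c < 1; so 1−α > 0. By the sharp Poincaré inequality on H^1_0 of an interval of length L, ∫(u')² ≥ (π/L)²∫u² with equality for the first sine mode sin(π(x−x₀)/L) (x₀ the left endpoint), so the inequality holds for all u iff (1−α)(π/L)² ≥ α − c, i.e. α ≤ ((π/L)² + c)/((π/L)² + 1) = (1 + c(L/π)²)/(1 + (L/π)²). With (π/L)² = 9*π^2/4 and c = 1/2, the largest admissible constant is α = ((π/L)² + c)/((π/L)² + 1).
Simplifying, α = (2 + 9*π^2)/(4 + 9*π^2).


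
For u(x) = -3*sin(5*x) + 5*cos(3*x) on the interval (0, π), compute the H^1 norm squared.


||u||_{H^1(0,π)}^2 = 242*π

u'(x) = -15*sin(3*x) - 15*cos(5*x).
Expand u² and (u')² and integrate term by term on (0, π), using: for integers n ≥ 1, ∫_0^π sin²(nx) dx = ∫_0^π cos²(nx) dx = π/2; for n ≠ n', ∫_0^π sin(nx)sin(n'x) dx = ∫_0^π cos(nx)cos(n'x) dx = 0; and by product-to-sum, ∫_0^π sin(nx)cos(n'x) dx = ½∫_0^π [sin((n+n')x) + sin((n−n')x)] dx, which is 0 when n+n' is even and 2n/(n²−n'²) when n+n' is odd (it need not vanish on (0, π)).
  u² squared terms: (-3)²·∫sin(5x)² dx = 9·π/2 = 9*π/2;  (5)²·∫cos(3x)² dx = 25·π/2 = 25*π/2.
  u² cross terms: 2·(-3)·(5)·∫sin(5x)·cos(3x) dx = -30·(0) = 0.
  So ∫_0^π u² dx = 9*π/2 + 25*π/2 + 0 = 17*π.
  (u')² squared terms: (-15)²·∫cos(5x)² dx = 225·π/2 = 225*π/2;  (-15)²·∫sin(3x)² dx = 225·π/2 = 225*π/2.
  (u')² cross terms: 2·(-15)·(-15)·∫cos(5x)·sin(3x) dx = 450·(0) = 0.
  So ∫_0^π (u')² dx = 225*π/2 + 225*π/2 + 0 = 225*π.
||u||_{H^1}^2 = (17*π) + (225*π) = 242*π.


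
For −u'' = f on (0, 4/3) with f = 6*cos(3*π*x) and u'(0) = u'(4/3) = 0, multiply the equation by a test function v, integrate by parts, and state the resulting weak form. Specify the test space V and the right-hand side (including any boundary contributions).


V = H^1(0, 4/3) (no boundary constraint on v; u is determined up to an additive constant); weak form: ∫_0^4/3 u'v' dx = ∫_0^4/3 (6*cos(3*π*x)) v dx for all v ∈ V.

Multiply both sides by a test function v and integrate from 0 to 4/3:
  ∫_0^4/3 −u''(x) v(x) dx = ∫_0^4/3 f(x) v(x) dx.
Integrate the LHS by parts once:
  ∫_0^4/3 −u'' v dx = −[u'(x) v(x)]_0^4/3 + ∫_0^4/3 u'(x) v'(x) dx.
Thus ∫_0^4/3 u'(x) v'(x) dx = ∫_0^4/3 f(x) v(x) dx + [u'(x) v(x)]_0^4/3.
Choose V so that boundary terms are either known or forced to vanish.
u has homogeneous Neumann: u'(0) = u'(4/3) = 0. So [u' v]_0^4/3 = 0·v(4/3) − 0·v(0) = 0 for any v; take V = H^1(0, 4/3).
Weak formulation: find u (satisfying any essential BC) such that ∫_0^4/3 u'(x) v'(x) dx = ∫_0^4/3 f v dx for all v ∈ V (homogeneous Neumann, so boundary terms vanish).
Substituting f(x) = 6*cos(3*π*x), the right-hand side is ∫_0^4/3 (6*cos(3*π*x)) v dx.
Compatibility check (pure Neumann): taking v ≡ 1 ∈ V gives 0 = ∫_0^4/3 f dx + (0) − (0), i.e. ∫_0^4/3 f dx must equal u'(0) − u'(4/3) = 0. Indeed ∫_0^4/3 (6*cos(3*π*x)) dx = 0, so the data are compatible. The solution is then unique only up to an additive constant (fix it e.g. by requiring ∫_0^4/3 u dx = 0).


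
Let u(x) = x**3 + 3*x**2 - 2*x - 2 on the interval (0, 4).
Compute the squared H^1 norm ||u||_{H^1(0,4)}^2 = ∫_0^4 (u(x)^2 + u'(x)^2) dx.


||u||_{H^1}^2 = 1137056/105

The H^1 norm (squared) on an interval (0, L) is
  ||u||_{H^1}^2 = ∫_0^L u(x)^2 dx + ∫_0^L u'(x)^2 dx.
Compute u'(x) = 3*x**2 + 6*x - 2.
Then u(x)^2 = x**6 + 6*x**5 + 5*x**4 - 16*x**3 - 8*x**2 + 8*x + 4 and u'(x)^2 = 9*x**4 + 36*x**3 + 24*x**2 - 24*x + 4.
Integrate each monomial from 0 to 4 using ∫_0^4 c·x^n dx = c·4^(n+1)/(n+1):
  ∫_0^4 u(x)^2 dx = ∫_0^4 (x^6 + 6*x^5 + 5*x^4 - 16*x^3 - 8*x^2 + 8*x + 4) dx. Term by term:
    ∫_0^4 x^6 dx = 16384/7;  ∫_0^4 6*x^5 dx = 4096;  ∫_0^4 5*x^4 dx = 1024;
    ∫_0^4 -16*x^3 dx = -1024;  ∫_0^4 -8*x^2 dx = -512/3;  ∫_0^4 8*x dx = 64;
    ∫_0^4 4 dx = 16.
  Sum: 16384/7 + 4096 + 1024 − 1024 − 512/3 + 64 + 16 = 133264/21.
  ∫_0^4 u'(x)^2 dx = ∫_0^4 (9*x^4 + 36*x^3 + 24*x^2 - 24*x + 4) dx. Term by term:
    ∫_0^4 9*x^4 dx = 9216/5;  ∫_0^4 36*x^3 dx = 2304;  ∫_0^4 24*x^2 dx = 512;
    ∫_0^4 -24*x dx = -192;  ∫_0^4 4 dx = 16.
  Sum: 9216/5 + 2304 + 512 − 192 + 16 = 22416/5.
Adding: ||u||_{H^1}^2 = 133264/21 + 22416/5 = 1137056/105.


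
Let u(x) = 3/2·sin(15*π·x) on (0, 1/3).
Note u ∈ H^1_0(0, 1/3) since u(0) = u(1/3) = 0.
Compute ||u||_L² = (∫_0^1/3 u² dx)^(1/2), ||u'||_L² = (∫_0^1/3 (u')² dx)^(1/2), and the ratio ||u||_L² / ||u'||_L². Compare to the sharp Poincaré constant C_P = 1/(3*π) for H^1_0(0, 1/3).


||u||_L² / ||u'||_L² = 1/(15*π) < C_P = 1/(3*π).

u(x) = 3/2·sin(15*π·x), so u'(x) = 45*π*cos(15*π*x)/2.
Writing u(x) = A·sin(kπx/L) with A = 3/2 and k = 5, use ∫_0^L sin²(kπx/L) dx = L/2 and ∫_0^L cos²(kπx/L) dx = L/2.
u² = 9/4·sin²(15*π·x) and (u')² = 2025*π^2/4·cos²(15*π·x), and each of sin², cos² integrates to L/2 = 1/6 over (0, 1/3).
∫_0^1/3 u² dx = 3/8, so ||u||_L² = sqrt(6)/4.
∫_0^1/3 (u')² dx = 675*π^2/8, so ||u'||_L² = 15*sqrt(6)*π/4.
Ratio ||u||_L² / ||u'||_L² = 1/(15*π).
Sharp Poincaré constant on H^1_0(0, 1/3) is C_P = L/π = 1/(3*π), achieved by sin(3*π·x).
This is the k = 5 harmonic; the ratio L/(kπ) is strictly less than C_P = L/π, consistent with the sharp inequality ||u||_L² ≤ C_P ||u'||_L².


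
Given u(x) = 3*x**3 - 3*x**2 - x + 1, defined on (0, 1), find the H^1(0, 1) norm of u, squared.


||u||_{H^1}^2 = 254/105

The H^1 norm (squared) on an interval (0, L) is
  ||u||_{H^1}^2 = ∫_0^L u(x)^2 dx + ∫_0^L u'(x)^2 dx.
Compute u'(x) = 9*x**2 - 6*x - 1.
Then u(x)^2 = 9*x**6 - 18*x**5 + 3*x**4 + 12*x**3 - 5*x**2 - 2*x + 1 and u'(x)^2 = 81*x**4 - 108*x**3 + 18*x**2 + 12*x + 1.
Integrate each monomial from 0 to 1 using ∫_0^1 c·x^n dx = c·1^(n+1)/(n+1):
  ∫_0^1 u(x)^2 dx = ∫_0^1 (9*x^6 - 18*x^5 + 3*x^4 + 12*x^3 - 5*x^2 - 2*x + 1) dx. Term by term:
    ∫_0^1 9*x^6 dx = 9/7;  ∫_0^1 -18*x^5 dx = -3;  ∫_0^1 3*x^4 dx = 3/5;
    ∫_0^1 12*x^3 dx = 3;  ∫_0^1 -5*x^2 dx = -5/3;  ∫_0^1 -2*x dx = -1;
    ∫_0^1 1 dx = 1.
  Sum: 9/7 − 3 + 3/5 + 3 − 5/3 − 1 + 1 = 23/105.
  ∫_0^1 u'(x)^2 dx = ∫_0^1 (81*x^4 - 108*x^3 + 18*x^2 + 12*x + 1) dx. Term by term:
    ∫_0^1 81*x^4 dx = 81/5;  ∫_0^1 -108*x^3 dx = -27;  ∫_0^1 18*x^2 dx = 6;
    ∫_0^1 12*x dx = 6;  ∫_0^1 1 dx = 1.
  Sum: 81/5 − 27 + 6 + 6 + 1 = 11/5.
Adding: ||u||_{H^1}^2 = 23/105 + 11/5 = 254/105.


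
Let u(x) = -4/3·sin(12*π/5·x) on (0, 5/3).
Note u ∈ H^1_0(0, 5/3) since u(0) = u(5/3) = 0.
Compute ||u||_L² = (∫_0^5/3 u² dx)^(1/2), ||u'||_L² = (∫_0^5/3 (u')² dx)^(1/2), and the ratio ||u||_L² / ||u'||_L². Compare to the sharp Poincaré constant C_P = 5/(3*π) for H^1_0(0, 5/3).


||u||_L² / ||u'||_L² = 5/(12*π) < C_P = 5/(3*π).

u(x) = -4/3·sin(12*π/5·x), so u'(x) = -16*π*cos(12*π*x/5)/5.
Writing u(x) = A·sin(kπx/L) with A = -4/3 and k = 4, use ∫_0^L sin²(kπx/L) dx = L/2 and ∫_0^L cos²(kπx/L) dx = L/2.
u² = 16/9·sin²(12*π/5·x) and (u')² = 256*π^2/25·cos²(12*π/5·x), and each of sin², cos² integrates to L/2 = 5/6 over (0, 5/3).
∫_0^5/3 u² dx = 40/27, so ||u||_L² = 2*sqrt(30)/9.
∫_0^5/3 (u')² dx = 128*π^2/15, so ||u'||_L² = 8*sqrt(30)*π/15.
Ratio ||u||_L² / ||u'||_L² = 5/(12*π).
Sharp Poincaré constant on H^1_0(0, 5/3) is C_P = L/π = 5/(3*π), achieved by sin(3*π/5·x).
This is the k = 4 harmonic; the ratio L/(kπ) is strictly less than C_P = L/π, consistent with the sharp inequality ||u||_L² ≤ C_P ||u'||_L².


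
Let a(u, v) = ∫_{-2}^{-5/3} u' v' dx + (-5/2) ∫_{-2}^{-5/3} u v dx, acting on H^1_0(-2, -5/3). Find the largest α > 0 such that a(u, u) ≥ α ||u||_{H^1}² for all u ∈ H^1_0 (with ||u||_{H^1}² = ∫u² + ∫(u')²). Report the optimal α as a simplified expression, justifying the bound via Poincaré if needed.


α = (-5 + 18*π^2)/(2*(1 + 9*π^2))

Coercivity of a(·,·) on H^1_0(-2, -5/3) means a(u, u) ≥ α ||u||_{H^1}² for every u ∈ H^1_0.
The interval has length L = 1/3, and Poincaré/coercivity depend only on L. Here a(u, u) = ∫(u')² + (-5/2)·∫u².
Here c = -5/2 < 0 with |c| < (π/L)² = 9*π^2, so coercivity still holds. The condition a(u,u) ≥ α||u||_{H^1}² reads (1−α)∫(u')² ≥ (α−c)∫u². Any admissible α is ≤ 1 (rapidly oscillating u have ∫u²/∫(u')² → 0), and α = 1 would force 0 ≥ (1−c)∫u², impossible since c < 1; so 1−α > 0. By the sharp Poincaré inequality on H^1_0 of an interval of length L, ∫(u')² ≥ (π/L)²∫u² with equality for the first sine mode sin(π(x−x₀)/L) (x₀ the left endpoint), so the inequality holds for all u iff (1−α)(π/L)² ≥ α − c, i.e. α ≤ ((π/L)² + c)/((π/L)² + 1) = (1 + c(L/π)²)/(1 + (L/π)²). (Direct route, valid since c ≤ 0: Poincaré gives c∫u² ≥ c(L/π)²∫(u')², so a(u,u) ≥ (1 + c(L/π)²)∫(u')², while ||u||_{H^1}² ≤ (1 + (L/π)²)∫(u')²; dividing yields the same α.) With (π/L)² = 9*π^2 and c = -5/2, the largest admissible constant is α = ((π/L)² + c)/((π/L)² + 1).
Simplifying, α = (-5 + 18*π^2)/(2*(1 + 9*π^2)).


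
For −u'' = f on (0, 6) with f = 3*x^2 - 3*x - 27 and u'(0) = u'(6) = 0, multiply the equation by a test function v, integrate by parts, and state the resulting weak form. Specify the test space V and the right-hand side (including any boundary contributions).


V = H^1(0, 6) (no boundary constraint on v; u is determined up to an additive constant); weak form: ∫_0^6 u'v' dx = ∫_0^6 (3*x^2 - 3*x - 27) v dx for all v ∈ V.

Multiply both sides by a test function v and integrate from 0 to 6:
  ∫_0^6 −u''(x) v(x) dx = ∫_0^6 f(x) v(x) dx.
Integrate the LHS by parts once:
  ∫_0^6 −u'' v dx = −[u'(x) v(x)]_0^6 + ∫_0^6 u'(x) v'(x) dx.
Thus ∫_0^6 u'(x) v'(x) dx = ∫_0^6 f(x) v(x) dx + [u'(x) v(x)]_0^6.
Choose V so that boundary terms are either known or forced to vanish.
u has homogeneous Neumann: u'(0) = u'(6) = 0. So [u' v]_0^6 = 0·v(6) − 0·v(0) = 0 for any v; take V = H^1(0, 6).
Weak formulation: find u (satisfying any essential BC) such that ∫_0^6 u'(x) v'(x) dx = ∫_0^6 f v dx for all v ∈ V (homogeneous Neumann, so boundary terms vanish).
Substituting f(x) = 3*x^2 - 3*x - 27, the right-hand side is ∫_0^6 (3*x^2 - 3*x - 27) v dx.
Compatibility check (pure Neumann): taking v ≡ 1 ∈ V gives 0 = ∫_0^6 f dx + (0) − (0), i.e. ∫_0^6 f dx must equal u'(0) − u'(6) = 0. Indeed ∫_0^6 (3*x^2 - 3*x - 27) dx = 0, so the data are compatible. The solution is then unique only up to an additive constant (fix it e.g. by requiring ∫_0^6 u dx = 0).


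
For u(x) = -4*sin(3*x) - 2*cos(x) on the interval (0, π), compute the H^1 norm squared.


||u||_{H^1(0,π)}^2 = 84*π

u'(x) = 2*sin(x) - 12*cos(3*x).
Expand u² and (u')² and integrate term by term on (0, π), using: for integers n ≥ 1, ∫_0^π sin²(nx) dx = ∫_0^π cos²(nx) dx = π/2; for n ≠ n', ∫_0^π sin(nx)sin(n'x) dx = ∫_0^π cos(nx)cos(n'x) dx = 0; and by product-to-sum, ∫_0^π sin(nx)cos(n'x) dx = ½∫_0^π [sin((n+n')x) + sin((n−n')x)] dx, which is 0 when n+n' is even and 2n/(n²−n'²) when n+n' is odd (it need not vanish on (0, π)).
  u² squared terms: (-4)²·∫sin(3x)² dx = 16·π/2 = 8*π;  (-2)²·∫cos(x)² dx = 4·π/2 = 2*π.
  u² cross terms: 2·(-4)·(-2)·∫sin(3x)·cos(x) dx = 16·(0) = 0.
  So ∫_0^π u² dx = 8*π + 2*π + 0 = 10*π.
  (u')² squared terms: (-12)²·∫cos(3x)² dx = 144·π/2 = 72*π;  (2)²·∫sin(x)² dx = 4·π/2 = 2*π.
  (u')² cross terms: 2·(-12)·(2)·∫cos(3x)·sin(x) dx = -48·(0) = 0.
  So ∫_0^π (u')² dx = 72*π + 2*π + 0 = 74*π.
||u||_{H^1}^2 = (10*π) + (74*π) = 84*π.


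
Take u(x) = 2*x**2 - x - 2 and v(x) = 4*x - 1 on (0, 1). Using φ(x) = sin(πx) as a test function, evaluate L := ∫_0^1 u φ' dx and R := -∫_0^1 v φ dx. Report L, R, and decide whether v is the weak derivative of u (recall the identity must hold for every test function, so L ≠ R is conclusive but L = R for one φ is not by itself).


LHS = -2/π, RHS = -2/π. Yes, v = u' weakly.

u(x) = 2*x**2 - x - 2, classical derivative u'(x) = 4*x - 1.
φ(x) = sin(πx), so φ'(x) = π*cos(π*x).
Note φ(0) = φ(1) = 0, so the boundary term u·φ vanishes.
LHS = ∫_0^1 u(x) φ'(x) dx = ∫_0^1 (2*π*x^2*cos(π*x) - π*x*cos(π*x) - 2*π*cos(π*x)) dx. Term by term:
  ∫_0^1 -2*π*cos(π*x) dx = 0;  ∫_0^1 -π*x*cos(π*x) dx = 2/π;  ∫_0^1 2*π*x^2*cos(π*x) dx = -4/π.
Sum: 0 + 2/π − 4/π = -2/π.
So LHS = -2/π.
∫_0^1 v(x) φ(x) dx = ∫_0^1 (4*x*sin(π*x) - sin(π*x)) dx. Term by term:
  ∫_0^1 -sin(π*x) dx = -2/π;  ∫_0^1 4*x*sin(π*x) dx = 4/π.
Sum: -2/π + 4/π = 2/π.
So RHS = -∫_0^1 v(x) φ(x) dx = -2/π.
LHS = RHS, so the identity holds for this test φ.
Moreover u is smooth here and v(x) = u'(x) = 4*x - 1 pointwise, so the identity holds for every test function. Hence v is the weak derivative of u.


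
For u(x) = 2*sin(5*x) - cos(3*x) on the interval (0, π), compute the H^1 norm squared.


||u||_{H^1(0,π)}^2 = 57*π

u'(x) = 3*sin(3*x) + 10*cos(5*x).
Expand u² and (u')² and integrate term by term on (0, π), using: for integers n ≥ 1, ∫_0^π sin²(nx) dx = ∫_0^π cos²(nx) dx = π/2; for n ≠ n', ∫_0^π sin(nx)sin(n'x) dx = ∫_0^π cos(nx)cos(n'x) dx = 0; and by product-to-sum, ∫_0^π sin(nx)cos(n'x) dx = ½∫_0^π [sin((n+n')x) + sin((n−n')x)] dx, which is 0 when n+n' is even and 2n/(n²−n'²) when n+n' is odd (it need not vanish on (0, π)).
  u² squared terms: (-1)²·∫cos(3x)² dx = 1·π/2 = π/2;  (2)²·∫sin(5x)² dx = 4·π/2 = 2*π.
  u² cross terms: 2·(-1)·(2)·∫cos(3x)·sin(5x) dx = -4·(0) = 0.
  So ∫_0^π u² dx = π/2 + 2*π + 0 = 5*π/2.
  (u')² squared terms: (3)²·∫sin(3x)² dx = 9·π/2 = 9*π/2;  (10)²·∫cos(5x)² dx = 100·π/2 = 50*π.
  (u')² cross terms: 2·(3)·(10)·∫sin(3x)·cos(5x) dx = 60·(0) = 0.
  So ∫_0^π (u')² dx = 9*π/2 + 50*π + 0 = 109*π/2.
||u||_{H^1}^2 = (5*π/2) + (109*π/2) = 57*π.


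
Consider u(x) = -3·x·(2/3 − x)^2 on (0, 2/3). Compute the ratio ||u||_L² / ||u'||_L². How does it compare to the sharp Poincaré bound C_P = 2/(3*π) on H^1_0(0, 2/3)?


||u||_L² / ||u'||_L² = sqrt(14)/21 < C_P = 2/(3*π).

u(x) = -3·x·(2/3 − x)^2, so u'(x) = (2 - 9*x)*(x - 2/3).
u(x) = -3·x·(2/3 − x)^2 vanishes at x = 0 and x = 2/3, so u ∈ H^1_0(0, 2/3). Differentiate via the product rule and integrate the resulting polynomials term by term.
  ∫_0^2/3 u² dx = ∫_0^2/3 (9*x^6 - 24*x^5 + 24*x^4 - 32*x^3/3 + 16*x^2/9) dx. Term by term:
    ∫_0^2/3 9*x^6 dx = 128/1701;  ∫_0^2/3 -24*x^5 dx = -256/729;  ∫_0^2/3 24*x^4 dx = 256/405;
    ∫_0^2/3 -32*x^3/3 dx = -128/243;  ∫_0^2/3 16*x^2/9 dx = 128/729.
  Sum: 128/1701 − 256/729 + 256/405 − 128/243 + 128/729 = 128/25515.
  ∫_0^2/3 (u')² dx = ∫_0^2/3 (81*x^4 - 144*x^3 + 88*x^2 - 64*x/3 + 16/9) dx. Term by term:
    ∫_0^2/3 81*x^4 dx = 32/15;  ∫_0^2/3 -144*x^3 dx = -64/9;  ∫_0^2/3 88*x^2 dx = 704/81;
    ∫_0^2/3 -64*x/3 dx = -128/27;  ∫_0^2/3 16/9 dx = 32/27.
  Sum: 32/15 − 64/9 + 704/81 − 128/27 + 32/27 = 64/405.
∫_0^2/3 u² dx = 128/25515, so ||u||_L² = 8*sqrt(70)/945.
∫_0^2/3 (u')² dx = 64/405, so ||u'||_L² = 8*sqrt(5)/45.
Ratio ||u||_L² / ||u'||_L² = sqrt(14)/21.
Sharp Poincaré constant on H^1_0(0, 2/3) is C_P = L/π = 2/(3*π), achieved by sin(3*π/2·x).
A polynomial bump cannot attain the sharp Poincaré constant (only the first sine eigenfunction does), so the ratio is strictly less than C_P, consistent with ||u||_L² ≤ C_P ||u'||_L².


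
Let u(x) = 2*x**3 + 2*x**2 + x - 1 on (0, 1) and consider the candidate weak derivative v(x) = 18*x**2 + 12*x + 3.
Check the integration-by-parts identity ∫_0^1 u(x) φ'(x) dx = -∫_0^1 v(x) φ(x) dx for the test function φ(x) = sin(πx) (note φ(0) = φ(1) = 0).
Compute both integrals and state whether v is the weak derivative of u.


LHS = -12/π + 24/π^3, RHS = -36/π + 72/π^3. No, v is not the weak derivative of u.

u(x) = 2*x**3 + 2*x**2 + x - 1, classical derivative u'(x) = 6*x**2 + 4*x + 1.
φ(x) = sin(πx), so φ'(x) = π*cos(π*x).
Note φ(0) = φ(1) = 0, so the boundary term u·φ vanishes.
LHS = ∫_0^1 u(x) φ'(x) dx = ∫_0^1 (2*π*x^3*cos(π*x) + 2*π*x^2*cos(π*x) + π*x*cos(π*x) - π*cos(π*x)) dx. Term by term:
  ∫_0^1 -π*cos(π*x) dx = 0;  ∫_0^1 π*x*cos(π*x) dx = -2/π;  ∫_0^1 2*π*x^2*cos(π*x) dx = -4/π;
  ∫_0^1 2*π*x^3*cos(π*x) dx = -6/π + 24/π^3.
Sum: 0 − 2/π − 4/π + -6/π + 24/π^3 = -12/π + 24/π^3.
So LHS = -12/π + 24/π^3.
∫_0^1 v(x) φ(x) dx = ∫_0^1 (18*x^2*sin(π*x) + 12*x*sin(π*x) + 3*sin(π*x)) dx. Term by term:
  ∫_0^1 3*sin(π*x) dx = 6/π;  ∫_0^1 12*x*sin(π*x) dx = 12/π;  ∫_0^1 18*x^2*sin(π*x) dx = -72/π^3 + 18/π.
Sum: 6/π + 12/π + -72/π^3 + 18/π = -72/π^3 + 36/π.
So RHS = -∫_0^1 v(x) φ(x) dx = -36/π + 72/π^3.
LHS − RHS = -48/π^3 + 24/π ≠ 0, so the identity fails.
(For a valid weak derivative the identity must hold for EVERY test function, in particular this one. The failure shows v is NOT the weak derivative of u.)
Correct weak derivative would be u'(x) = 6*x**2 + 4*x + 1.


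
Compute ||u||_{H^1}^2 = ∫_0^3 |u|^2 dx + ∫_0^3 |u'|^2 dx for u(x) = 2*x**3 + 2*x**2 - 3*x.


||u||_{H^1}^2 = 144603/35

The H^1 norm (squared) on an interval (0, L) is
  ||u||_{H^1}^2 = ∫_0^L u(x)^2 dx + ∫_0^L u'(x)^2 dx.
Compute u'(x) = 6*x**2 + 4*x - 3.
Then u(x)^2 = 4*x**6 + 8*x**5 - 8*x**4 - 12*x**3 + 9*x**2 and u'(x)^2 = 36*x**4 + 48*x**3 - 20*x**2 - 24*x + 9.
Integrate each monomial from 0 to 3 using ∫_0^3 c·x^n dx = c·3^(n+1)/(n+1):
  ∫_0^3 u(x)^2 dx = ∫_0^3 (4*x^6 + 8*x^5 - 8*x^4 - 12*x^3 + 9*x^2) dx. Term by term:
    ∫_0^3 4*x^6 dx = 8748/7;  ∫_0^3 8*x^5 dx = 972;  ∫_0^3 -8*x^4 dx = -1944/5;
    ∫_0^3 -12*x^3 dx = -243;  ∫_0^3 9*x^2 dx = 81.
  Sum: 8748/7 + 972 − 1944/5 − 243 + 81 = 58482/35.
  ∫_0^3 u'(x)^2 dx = ∫_0^3 (36*x^4 + 48*x^3 - 20*x^2 - 24*x + 9) dx. Term by term:
    ∫_0^3 36*x^4 dx = 8748/5;  ∫_0^3 48*x^3 dx = 972;  ∫_0^3 -20*x^2 dx = -180;
    ∫_0^3 -24*x dx = -108;  ∫_0^3 9 dx = 27.
  Sum: 8748/5 + 972 − 180 − 108 + 27 = 12303/5.
Adding: ||u||_{H^1}^2 = 58482/35 + 12303/5 = 144603/35.


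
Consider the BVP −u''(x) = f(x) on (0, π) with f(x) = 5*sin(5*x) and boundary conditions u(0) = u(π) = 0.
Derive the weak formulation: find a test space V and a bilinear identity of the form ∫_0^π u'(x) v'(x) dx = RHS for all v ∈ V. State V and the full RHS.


V = H^1_0(0, π) (so v(0) = v(π) = 0); weak form: ∫_0^π u'v' dx = ∫_0^π (5*sin(5*x)) v dx for all v ∈ V.

Multiply both sides by a test function v and integrate from 0 to π:
  ∫_0^π −u''(x) v(x) dx = ∫_0^π f(x) v(x) dx.
Integrate the LHS by parts once:
  ∫_0^π −u'' v dx = −[u'(x) v(x)]_0^π + ∫_0^π u'(x) v'(x) dx.
Thus ∫_0^π u'(x) v'(x) dx = ∫_0^π f(x) v(x) dx + [u'(x) v(x)]_0^π.
Choose V so that boundary terms are either known or forced to vanish.
u is Dirichlet: u(0) = u(π) = 0. Let V = H^1_0(0, π); then v(0) = v(π) = 0, and [u' v]_0^π = 0.
Weak formulation: find u (satisfying any essential BC) such that ∫_0^π u'(x) v'(x) dx = ∫_0^π f v dx for all v ∈ V.
Substituting f(x) = 5*sin(5*x), the right-hand side is ∫_0^π (5*sin(5*x)) v dx.


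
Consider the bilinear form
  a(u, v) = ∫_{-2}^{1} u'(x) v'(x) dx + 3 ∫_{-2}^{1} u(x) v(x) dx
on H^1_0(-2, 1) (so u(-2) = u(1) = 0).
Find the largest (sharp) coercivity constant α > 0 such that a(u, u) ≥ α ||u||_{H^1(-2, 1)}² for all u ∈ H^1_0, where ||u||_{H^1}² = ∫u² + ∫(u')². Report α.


α = 1

Coercivity of a(·,·) on H^1_0(-2, 1) means a(u, u) ≥ α ||u||_{H^1}² for every u ∈ H^1_0.
The interval has length L = 3, and Poincaré/coercivity depend only on L. Here a(u, u) = ∫(u')² + (3)·∫u².
Here c = 3 ≥ 1, so a(u,u) = ∫(u')² + c∫u² ≥ ∫(u')² + ∫u² = ||u||_{H^1}², i.e. α = 1 works. No larger α is possible: a(u,u) ≥ α||u||_{H^1}² means (1−α)∫(u')² ≥ (α−c)∫u², and for the modes u_n = sin(nπ(x−x₀)/L) (x₀ the left endpoint) one has ∫u_n²/∫(u_n')² = (L/(nπ))² → 0, so a(u_n,u_n)/||u_n||_{H^1}² → 1. Hence the optimal constant is α = 1.
Therefore α = 1.


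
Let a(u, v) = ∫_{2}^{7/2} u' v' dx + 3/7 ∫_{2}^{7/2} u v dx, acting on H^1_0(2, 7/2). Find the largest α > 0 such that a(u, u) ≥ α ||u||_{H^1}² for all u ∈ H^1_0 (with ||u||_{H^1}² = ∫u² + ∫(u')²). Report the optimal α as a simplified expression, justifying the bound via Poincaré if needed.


α = (27 + 28*π^2)/(7*(9 + 4*π^2))

Coercivity of a(·,·) on H^1_0(2, 7/2) means a(u, u) ≥ α ||u||_{H^1}² for every u ∈ H^1_0.
The interval has length L = 3/2, and Poincaré/coercivity depend only on L. Here a(u, u) = ∫(u')² + (3/7)·∫u².
Here 0 < c = 3/7 < 1. The condition a(u,u) ≥ α||u||_{H^1}² reads (1−α)∫(u')² ≥ (α−c)∫u². Any admissible α is ≤ 1 (rapidly oscillating u have ∫u²/∫(u')² → 0), and α = 1 would force 0 ≥ (1−c)∫u², impossible since c < 1; so 1−α > 0. By the sharp Poincaré inequality on H^1_0 of an interval of length L, ∫(u')² ≥ (π/L)²∫u² with equality for the first sine mode sin(π(x−x₀)/L) (x₀ the left endpoint), so the inequality holds for all u iff (1−α)(π/L)² ≥ α − c, i.e. α ≤ ((π/L)² + c)/((π/L)² + 1) = (1 + c(L/π)²)/(1 + (L/π)²). With (π/L)² = 4*π^2/9 and c = 3/7, the largest admissible constant is α = ((π/L)² + c)/((π/L)² + 1).
Simplifying, α = (27 + 28*π^2)/(7*(9 + 4*π^2)).


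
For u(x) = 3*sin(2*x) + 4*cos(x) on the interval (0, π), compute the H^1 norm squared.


||u||_{H^1(0,π)}^2 = 64 + 77*π/2

u'(x) = -4*sin(x) + 6*cos(2*x).
Expand u² and (u')² and integrate term by term on (0, π), using: for integers n ≥ 1, ∫_0^π sin²(nx) dx = ∫_0^π cos²(nx) dx = π/2; for n ≠ n', ∫_0^π sin(nx)sin(n'x) dx = ∫_0^π cos(nx)cos(n'x) dx = 0; and by product-to-sum, ∫_0^π sin(nx)cos(n'x) dx = ½∫_0^π [sin((n+n')x) + sin((n−n')x)] dx, which is 0 when n+n' is even and 2n/(n²−n'²) when n+n' is odd (it need not vanish on (0, π)).
  u² squared terms: (3)²·∫sin(2x)² dx = 9·π/2 = 9*π/2;  (4)²·∫cos(x)² dx = 16·π/2 = 8*π.
  u² cross terms: 2·(3)·(4)·∫sin(2x)·cos(x) dx = 24·(4/3) = 32.
  So ∫_0^π u² dx = 9*π/2 + 8*π + 32 = 32 + 25*π/2.
  (u')² squared terms: (-4)²·∫sin(x)² dx = 16·π/2 = 8*π;  (6)²·∫cos(2x)² dx = 36·π/2 = 18*π.
  (u')² cross terms: 2·(-4)·(6)·∫sin(x)·cos(2x) dx = -48·(-2/3) = 32.
  So ∫_0^π (u')² dx = 8*π + 18*π + 32 = 32 + 26*π.
||u||_{H^1}^2 = (32 + 25*π/2) + (32 + 26*π) = 64 + 77*π/2.


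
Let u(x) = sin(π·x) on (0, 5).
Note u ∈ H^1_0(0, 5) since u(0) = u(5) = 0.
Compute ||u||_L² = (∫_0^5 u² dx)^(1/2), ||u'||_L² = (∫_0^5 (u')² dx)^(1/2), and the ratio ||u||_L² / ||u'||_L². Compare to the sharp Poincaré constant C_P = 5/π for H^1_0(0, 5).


||u||_L² / ||u'||_L² = 1/π < C_P = 5/π.

u(x) = sin(π·x), so u'(x) = π*cos(π*x).
Writing u(x) = A·sin(kπx/L) with A = 1 and k = 5, use ∫_0^L sin²(kπx/L) dx = L/2 and ∫_0^L cos²(kπx/L) dx = L/2.
u² = 1·sin²(π·x) and (u')² = π^2·cos²(π·x), and each of sin², cos² integrates to L/2 = 5/2 over (0, 5).
∫_0^5 u² dx = 5/2, so ||u||_L² = sqrt(10)/2.
∫_0^5 (u')² dx = 5*π^2/2, so ||u'||_L² = sqrt(10)*π/2.
Ratio ||u||_L² / ||u'||_L² = 1/π.
Sharp Poincaré constant on H^1_0(0, 5) is C_P = L/π = 5/π, achieved by sin(π/5·x).
This is the k = 5 harmonic; the ratio L/(kπ) is strictly less than C_P = L/π, consistent with the sharp inequality ||u||_L² ≤ C_P ||u'||_L².


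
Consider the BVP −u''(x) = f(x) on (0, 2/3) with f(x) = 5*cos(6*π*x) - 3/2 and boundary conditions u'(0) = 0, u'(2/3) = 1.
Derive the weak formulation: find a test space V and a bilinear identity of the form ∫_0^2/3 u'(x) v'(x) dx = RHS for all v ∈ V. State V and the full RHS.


V = H^1(0, 2/3) (v unrestricted at boundary; u is determined up to an additive constant); weak form: ∫_0^2/3 u'v' dx = ∫_0^2/3 (5*cos(6*π*x) - 3/2) v dx + v(2/3) for all v ∈ V.

Multiply both sides by a test function v and integrate from 0 to 2/3:
  ∫_0^2/3 −u''(x) v(x) dx = ∫_0^2/3 f(x) v(x) dx.
Integrate the LHS by parts once:
  ∫_0^2/3 −u'' v dx = −[u'(x) v(x)]_0^2/3 + ∫_0^2/3 u'(x) v'(x) dx.
Thus ∫_0^2/3 u'(x) v'(x) dx = ∫_0^2/3 f(x) v(x) dx + [u'(x) v(x)]_0^2/3.
Choose V so that boundary terms are either known or forced to vanish.
u has inhomogeneous Neumann u'(0) = 0, u'(2/3) = 1. [u' v]_0^2/3 = (1)·v(2/3) − (0)·v(0) = v(2/3). Take V = H^1(0, 2/3); boundary term becomes part of RHS.
Weak formulation: find u (satisfying any essential BC) such that ∫_0^2/3 u'(x) v'(x) dx = ∫_0^2/3 f v dx + v(2/3) for all v ∈ V (Neumann data are natural BCs: they enter the RHS as boundary terms).
Substituting f(x) = 5*cos(6*π*x) - 3/2, the right-hand side is ∫_0^2/3 (5*cos(6*π*x) - 3/2) v dx + v(2/3).
Compatibility check (pure Neumann): taking v ≡ 1 ∈ V gives 0 = ∫_0^2/3 f dx + (1) − (0), i.e. ∫_0^2/3 f dx must equal u'(0) − u'(2/3) = -1. Indeed ∫_0^2/3 (5*cos(6*π*x) - 3/2) dx = -1, so the data are compatible. The solution is then unique only up to an additive constant (fix it e.g. by requiring ∫_0^2/3 u dx = 0).


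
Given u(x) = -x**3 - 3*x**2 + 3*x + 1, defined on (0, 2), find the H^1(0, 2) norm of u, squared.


||u||_{H^1}^2 = 8368/35

The H^1 norm (squared) on an interval (0, L) is
  ||u||_{H^1}^2 = ∫_0^L u(x)^2 dx + ∫_0^L u'(x)^2 dx.
Compute u'(x) = -3*x**2 - 6*x + 3.
Then u(x)^2 = x**6 + 6*x**5 + 3*x**4 - 20*x**3 + 3*x**2 + 6*x + 1 and u'(x)^2 = 9*x**4 + 36*x**3 + 18*x**2 - 36*x + 9.
Integrate each monomial from 0 to 2 using ∫_0^2 c·x^n dx = c·2^(n+1)/(n+1):
  ∫_0^2 u(x)^2 dx = ∫_0^2 (x^6 + 6*x^5 + 3*x^4 - 20*x^3 + 3*x^2 + 6*x + 1) dx. Term by term:
    ∫_0^2 x^6 dx = 128/7;  ∫_0^2 6*x^5 dx = 64;  ∫_0^2 3*x^4 dx = 96/5;
    ∫_0^2 -20*x^3 dx = -80;  ∫_0^2 3*x^2 dx = 8;  ∫_0^2 6*x dx = 12;
    ∫_0^2 1 dx = 2.
  Sum: 128/7 + 64 + 96/5 − 80 + 8 + 12 + 2 = 1522/35.
  ∫_0^2 u'(x)^2 dx = ∫_0^2 (9*x^4 + 36*x^3 + 18*x^2 - 36*x + 9) dx. Term by term:
    ∫_0^2 9*x^4 dx = 288/5;  ∫_0^2 36*x^3 dx = 144;  ∫_0^2 18*x^2 dx = 48;
    ∫_0^2 -36*x dx = -72;  ∫_0^2 9 dx = 18.
  Sum: 288/5 + 144 + 48 − 72 + 18 = 978/5.
Adding: ||u||_{H^1}^2 = 1522/35 + 978/5 = 8368/35.


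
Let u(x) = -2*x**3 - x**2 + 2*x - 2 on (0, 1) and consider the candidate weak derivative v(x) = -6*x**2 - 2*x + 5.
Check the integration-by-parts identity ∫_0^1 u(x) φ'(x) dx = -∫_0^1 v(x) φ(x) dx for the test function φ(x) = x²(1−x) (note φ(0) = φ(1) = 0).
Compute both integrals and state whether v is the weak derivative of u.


LHS = 2/15, RHS = -7/60. No, v is not the weak derivative of u.

u(x) = -2*x**3 - x**2 + 2*x - 2, classical derivative u'(x) = -6*x**2 - 2*x + 2.
φ(x) = x²(1−x), so φ'(x) = x*(2 - 3*x).
Note φ(0) = φ(1) = 0, so the boundary term u·φ vanishes.
LHS = ∫_0^1 u(x) φ'(x) dx = ∫_0^1 (6*x^5 - x^4 - 8*x^3 + 10*x^2 - 4*x) dx. Term by term:
  ∫_0^1 6*x^5 dx = 1;  ∫_0^1 -x^4 dx = -1/5;  ∫_0^1 -8*x^3 dx = -2;
  ∫_0^1 10*x^2 dx = 10/3;  ∫_0^1 -4*x dx = -2.
Sum: 1 − 1/5 − 2 + 10/3 − 2 = 2/15.
So LHS = 2/15.
∫_0^1 v(x) φ(x) dx = ∫_0^1 (6*x^5 - 4*x^4 - 7*x^3 + 5*x^2) dx. Term by term:
  ∫_0^1 6*x^5 dx = 1;  ∫_0^1 -4*x^4 dx = -4/5;  ∫_0^1 -7*x^3 dx = -7/4;
  ∫_0^1 5*x^2 dx = 5/3.
Sum: 1 − 4/5 − 7/4 + 5/3 = 7/60.
So RHS = -∫_0^1 v(x) φ(x) dx = -7/60.
LHS − RHS = 1/4 ≠ 0, so the identity fails.
(For a valid weak derivative the identity must hold for EVERY test function, in particular this one. The failure shows v is NOT the weak derivative of u.)
Correct weak derivative would be u'(x) = -6*x**2 - 2*x + 2.


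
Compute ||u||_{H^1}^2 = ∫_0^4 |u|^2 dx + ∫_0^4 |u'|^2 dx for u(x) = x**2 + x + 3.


||u||_{H^1}^2 = 10312/15

The H^1 norm (squared) on an interval (0, L) is
  ||u||_{H^1}^2 = ∫_0^L u(x)^2 dx + ∫_0^L u'(x)^2 dx.
Compute u'(x) = 2*x + 1.
Then u(x)^2 = x**4 + 2*x**3 + 7*x**2 + 6*x + 9 and u'(x)^2 = 4*x**2 + 4*x + 1.
Integrate each monomial from 0 to 4 using ∫_0^4 c·x^n dx = c·4^(n+1)/(n+1):
  ∫_0^4 u(x)^2 dx = ∫_0^4 (x^4 + 2*x^3 + 7*x^2 + 6*x + 9) dx. Term by term:
    ∫_0^4 x^4 dx = 1024/5;  ∫_0^4 2*x^3 dx = 128;  ∫_0^4 7*x^2 dx = 448/3;
    ∫_0^4 6*x dx = 48;  ∫_0^4 9 dx = 36.
  Sum: 1024/5 + 128 + 448/3 + 48 + 36 = 8492/15.
  ∫_0^4 u'(x)^2 dx = ∫_0^4 (4*x^2 + 4*x + 1) dx. Term by term:
    ∫_0^4 4*x^2 dx = 256/3;  ∫_0^4 4*x dx = 32;  ∫_0^4 1 dx = 4.
  Sum: 256/3 + 32 + 4 = 364/3.
Adding: ||u||_{H^1}^2 = 8492/15 + 364/3 = 10312/15.


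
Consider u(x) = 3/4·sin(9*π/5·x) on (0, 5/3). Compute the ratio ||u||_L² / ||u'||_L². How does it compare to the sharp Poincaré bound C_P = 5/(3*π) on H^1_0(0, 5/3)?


||u||_L² / ||u'||_L² = 5/(9*π) < C_P = 5/(3*π).

u(x) = 3/4·sin(9*π/5·x), so u'(x) = 27*π*cos(9*π*x/5)/20.
Writing u(x) = A·sin(kπx/L) with A = 3/4 and k = 3, use ∫_0^L sin²(kπx/L) dx = L/2 and ∫_0^L cos²(kπx/L) dx = L/2.
u² = 9/16·sin²(9*π/5·x) and (u')² = 729*π^2/400·cos²(9*π/5·x), and each of sin², cos² integrates to L/2 = 5/6 over (0, 5/3).
∫_0^5/3 u² dx = 15/32, so ||u||_L² = sqrt(30)/8.
∫_0^5/3 (u')² dx = 243*π^2/160, so ||u'||_L² = 9*sqrt(30)*π/40.
Ratio ||u||_L² / ||u'||_L² = 5/(9*π).
Sharp Poincaré constant on H^1_0(0, 5/3) is C_P = L/π = 5/(3*π), achieved by sin(3*π/5·x).
This is the k = 3 harmonic; the ratio L/(kπ) is strictly less than C_P = L/π, consistent with the sharp inequality ||u||_L² ≤ C_P ||u'||_L².


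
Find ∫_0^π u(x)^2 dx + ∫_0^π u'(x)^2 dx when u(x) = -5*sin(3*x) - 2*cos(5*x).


||u||_{H^1(0,π)}^2 = 177*π

u'(x) = 10*sin(5*x) - 15*cos(3*x).
Expand u² and (u')² and integrate term by term on (0, π), using: for integers n ≥ 1, ∫_0^π sin²(nx) dx = ∫_0^π cos²(nx) dx = π/2; for n ≠ n', ∫_0^π sin(nx)sin(n'x) dx = ∫_0^π cos(nx)cos(n'x) dx = 0; and by product-to-sum, ∫_0^π sin(nx)cos(n'x) dx = ½∫_0^π [sin((n+n')x) + sin((n−n')x)] dx, which is 0 when n+n' is even and 2n/(n²−n'²) when n+n' is odd (it need not vanish on (0, π)).
  u² squared terms: (-5)²·∫sin(3x)² dx = 25·π/2 = 25*π/2;  (-2)²·∫cos(5x)² dx = 4·π/2 = 2*π.
  u² cross terms: 2·(-5)·(-2)·∫sin(3x)·cos(5x) dx = 20·(0) = 0.
  So ∫_0^π u² dx = 25*π/2 + 2*π + 0 = 29*π/2.
  (u')² squared terms: (-15)²·∫cos(3x)² dx = 225·π/2 = 225*π/2;  (10)²·∫sin(5x)² dx = 100·π/2 = 50*π.
  (u')² cross terms: 2·(-15)·(10)·∫cos(3x)·sin(5x) dx = -300·(0) = 0.
  So ∫_0^π (u')² dx = 225*π/2 + 50*π + 0 = 325*π/2.
||u||_{H^1}^2 = (29*π/2) + (325*π/2) = 177*π.


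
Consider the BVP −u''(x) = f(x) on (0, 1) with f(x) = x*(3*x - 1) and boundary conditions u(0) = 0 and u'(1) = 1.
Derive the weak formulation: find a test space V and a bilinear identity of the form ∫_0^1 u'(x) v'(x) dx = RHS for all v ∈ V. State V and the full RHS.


V = {v ∈ H^1(0, 1) : v(0) = 0} (test functions vanish at x = 0 where u is specified); weak form: ∫_0^1 u'v' dx = ∫_0^1 (x*(3*x - 1)) v dx + v(1) for all v ∈ V.

Multiply both sides by a test function v and integrate from 0 to 1:
  ∫_0^1 −u''(x) v(x) dx = ∫_0^1 f(x) v(x) dx.
Integrate the LHS by parts once:
  ∫_0^1 −u'' v dx = −[u'(x) v(x)]_0^1 + ∫_0^1 u'(x) v'(x) dx.
Thus ∫_0^1 u'(x) v'(x) dx = ∫_0^1 f(x) v(x) dx + [u'(x) v(x)]_0^1.
Choose V so that boundary terms are either known or forced to vanish.
Mixed BC: u(0) = 0 (Dirichlet) and u'(1) = 1 (Neumann). Define V = {v ∈ H^1(0, 1) : v(0) = 0}. Then [u' v]_0^1 = u'(1)·v(1) − u'(0)·0 = v(1).
Weak formulation: find u (satisfying any essential BC) such that ∫_0^1 u'(x) v'(x) dx = ∫_0^1 f v dx + v(1) for all v ∈ V (Dirichlet at 0 absorbed into V; Neumann datum at x = 1 contributes the boundary term).
Substituting f(x) = x*(3*x - 1), the right-hand side is ∫_0^1 (x*(3*x - 1)) v dx + v(1).


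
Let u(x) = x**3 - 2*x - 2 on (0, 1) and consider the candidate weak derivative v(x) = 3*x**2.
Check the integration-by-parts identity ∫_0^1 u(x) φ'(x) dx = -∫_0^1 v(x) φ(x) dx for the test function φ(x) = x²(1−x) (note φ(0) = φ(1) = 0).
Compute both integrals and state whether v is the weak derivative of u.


LHS = 1/15, RHS = -1/10. No, v is not the weak derivative of u.

u(x) = x**3 - 2*x - 2, classical derivative u'(x) = 3*x**2 - 2.
φ(x) = x²(1−x), so φ'(x) = x*(2 - 3*x).
Note φ(0) = φ(1) = 0, so the boundary term u·φ vanishes.
LHS = ∫_0^1 u(x) φ'(x) dx = ∫_0^1 (-3*x^5 + 2*x^4 + 6*x^3 + 2*x^2 - 4*x) dx. Term by term:
  ∫_0^1 -3*x^5 dx = -1/2;  ∫_0^1 2*x^4 dx = 2/5;  ∫_0^1 6*x^3 dx = 3/2;
  ∫_0^1 2*x^2 dx = 2/3;  ∫_0^1 -4*x dx = -2.
Sum: -1/2 + 2/5 + 3/2 + 2/3 − 2 = 1/15.
So LHS = 1/15.
∫_0^1 v(x) φ(x) dx = ∫_0^1 (-3*x^5 + 3*x^4) dx. Term by term:
  ∫_0^1 -3*x^5 dx = -1/2;  ∫_0^1 3*x^4 dx = 3/5.
Sum: -1/2 + 3/5 = 1/10.
So RHS = -∫_0^1 v(x) φ(x) dx = -1/10.
LHS − RHS = 1/6 ≠ 0, so the identity fails.
(For a valid weak derivative the identity must hold for EVERY test function, in particular this one. The failure shows v is NOT the weak derivative of u.)
Correct weak derivative would be u'(x) = 3*x**2 - 2.


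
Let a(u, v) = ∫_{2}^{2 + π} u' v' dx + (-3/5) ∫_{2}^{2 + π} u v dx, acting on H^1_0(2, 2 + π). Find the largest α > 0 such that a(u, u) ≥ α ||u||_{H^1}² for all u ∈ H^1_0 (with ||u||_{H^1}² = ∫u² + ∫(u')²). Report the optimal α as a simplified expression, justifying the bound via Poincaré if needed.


α = 1/5

Coercivity of a(·,·) on H^1_0(2, 2 + π) means a(u, u) ≥ α ||u||_{H^1}² for every u ∈ H^1_0.
The interval has length L = π, and Poincaré/coercivity depend only on L. Here a(u, u) = ∫(u')² + (-3/5)·∫u².
Here c = -3/5 < 0 with |c| < (π/L)² = 1, so coercivity still holds. The condition a(u,u) ≥ α||u||_{H^1}² reads (1−α)∫(u')² ≥ (α−c)∫u². Any admissible α is ≤ 1 (rapidly oscillating u have ∫u²/∫(u')² → 0), and α = 1 would force 0 ≥ (1−c)∫u², impossible since c < 1; so 1−α > 0. By the sharp Poincaré inequality on H^1_0 of an interval of length L, ∫(u')² ≥ (π/L)²∫u² with equality for the first sine mode sin(π(x−x₀)/L) (x₀ the left endpoint), so the inequality holds for all u iff (1−α)(π/L)² ≥ α − c, i.e. α ≤ ((π/L)² + c)/((π/L)² + 1) = (1 + c(L/π)²)/(1 + (L/π)²). (Direct route, valid since c ≤ 0: Poincaré gives c∫u² ≥ c(L/π)²∫(u')², so a(u,u) ≥ (1 + c(L/π)²)∫(u')², while ||u||_{H^1}² ≤ (1 + (L/π)²)∫(u')²; dividing yields the same α.) With (π/L)² = 1 and c = -3/5, the largest admissible constant is α = ((π/L)² + c)/((π/L)² + 1).
Simplifying, α = 1/5.


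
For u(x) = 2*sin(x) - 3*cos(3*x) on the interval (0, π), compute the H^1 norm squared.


||u||_{H^1(0,π)}^2 = 49*π

u'(x) = 9*sin(3*x) + 2*cos(x).
Expand u² and (u')² and integrate term by term on (0, π), using: for integers n ≥ 1, ∫_0^π sin²(nx) dx = ∫_0^π cos²(nx) dx = π/2; for n ≠ n', ∫_0^π sin(nx)sin(n'x) dx = ∫_0^π cos(nx)cos(n'x) dx = 0; and by product-to-sum, ∫_0^π sin(nx)cos(n'x) dx = ½∫_0^π [sin((n+n')x) + sin((n−n')x)] dx, which is 0 when n+n' is even and 2n/(n²−n'²) when n+n' is odd (it need not vanish on (0, π)).
  u² squared terms: (-3)²·∫cos(3x)² dx = 9·π/2 = 9*π/2;  (2)²·∫sin(x)² dx = 4·π/2 = 2*π.
  u² cross terms: 2·(-3)·(2)·∫cos(3x)·sin(x) dx = -12·(0) = 0.
  So ∫_0^π u² dx = 9*π/2 + 2*π + 0 = 13*π/2.
  (u')² squared terms: (2)²·∫cos(x)² dx = 4·π/2 = 2*π;  (9)²·∫sin(3x)² dx = 81·π/2 = 81*π/2.
  (u')² cross terms: 2·(2)·(9)·∫cos(x)·sin(3x) dx = 36·(0) = 0.
  So ∫_0^π (u')² dx = 2*π + 81*π/2 + 0 = 85*π/2.
||u||_{H^1}^2 = (13*π/2) + (85*π/2) = 49*π.


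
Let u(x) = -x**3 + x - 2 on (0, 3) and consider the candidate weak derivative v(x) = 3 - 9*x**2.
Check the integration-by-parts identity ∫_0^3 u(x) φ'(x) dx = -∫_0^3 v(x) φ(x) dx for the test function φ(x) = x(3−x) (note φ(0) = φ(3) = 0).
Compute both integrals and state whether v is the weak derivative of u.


LHS = 639/20, RHS = 1917/20. No, v is not the weak derivative of u.

u(x) = -x**3 + x - 2, classical derivative u'(x) = 1 - 3*x**2.
φ(x) = x(3−x), so φ'(x) = 3 - 2*x.
Note φ(0) = φ(3) = 0, so the boundary term u·φ vanishes.
LHS = ∫_0^3 u(x) φ'(x) dx = ∫_0^3 (2*x^4 - 3*x^3 - 2*x^2 + 7*x - 6) dx. Term by term:
  ∫_0^3 2*x^4 dx = 486/5;  ∫_0^3 -3*x^3 dx = -243/4;  ∫_0^3 -2*x^2 dx = -18;
  ∫_0^3 7*x dx = 63/2;  ∫_0^3 -6 dx = -18.
Sum: 486/5 − 243/4 − 18 + 63/2 − 18 = 639/20.
So LHS = 639/20.
∫_0^3 v(x) φ(x) dx = ∫_0^3 (9*x^4 - 27*x^3 - 3*x^2 + 9*x) dx. Term by term:
  ∫_0^3 9*x^4 dx = 2187/5;  ∫_0^3 -27*x^3 dx = -2187/4;  ∫_0^3 -3*x^2 dx = -27;
  ∫_0^3 9*x dx = 81/2.
Sum: 2187/5 − 2187/4 − 27 + 81/2 = -1917/20.
So RHS = -∫_0^3 v(x) φ(x) dx = 1917/20.
LHS − RHS = -639/10 ≠ 0, so the identity fails.
(For a valid weak derivative the identity must hold for EVERY test function, in particular this one. The failure shows v is NOT the weak derivative of u.)
Correct weak derivative would be u'(x) = 1 - 3*x**2.


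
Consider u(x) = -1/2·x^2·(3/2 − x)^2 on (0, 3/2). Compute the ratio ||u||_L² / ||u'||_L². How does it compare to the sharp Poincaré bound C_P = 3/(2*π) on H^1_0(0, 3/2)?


||u||_L² / ||u'||_L² = sqrt(3)/4 < C_P = 3/(2*π).

u(x) = -1/2·x^2·(3/2 − x)^2, so u'(x) = x*(-8*x^2 + 18*x - 9)/4.
u(x) = -1/2·x^2·(3/2 − x)^2 vanishes at x = 0 and x = 3/2, so u ∈ H^1_0(0, 3/2). Differentiate via the product rule and integrate the resulting polynomials term by term.
  ∫_0^3/2 u² dx = ∫_0^3/2 (x^8/4 - 3*x^7/2 + 27*x^6/8 - 27*x^5/8 + 81*x^4/64) dx. Term by term:
    ∫_0^3/2 x^8/4 dx = 2187/2048;  ∫_0^3/2 -3*x^7/2 dx = -19683/4096;  ∫_0^3/2 27*x^6/8 dx = 59049/7168;
    ∫_0^3/2 -27*x^5/8 dx = -6561/1024;  ∫_0^3/2 81*x^4/64 dx = 19683/10240.
  Sum: 2187/2048 − 19683/4096 + 59049/7168 − 6561/1024 + 19683/10240 = 2187/143360.
  ∫_0^3/2 (u')² dx = ∫_0^3/2 (4*x^6 - 18*x^5 + 117*x^4/4 - 81*x^3/4 + 81*x^2/16) dx. Term by term:
    ∫_0^3/2 4*x^6 dx = 2187/224;  ∫_0^3/2 -18*x^5 dx = -2187/64;  ∫_0^3/2 117*x^4/4 dx = 28431/640;
    ∫_0^3/2 -81*x^3/4 dx = -6561/256;  ∫_0^3/2 81*x^2/16 dx = 729/128.
  Sum: 2187/224 − 2187/64 + 28431/640 − 6561/256 + 729/128 = 729/8960.
∫_0^3/2 u² dx = 2187/143360, so ||u||_L² = 27*sqrt(105)/2240.
∫_0^3/2 (u')² dx = 729/8960, so ||u'||_L² = 27*sqrt(35)/560.
Ratio ||u||_L² / ||u'||_L² = sqrt(3)/4.
Sharp Poincaré constant on H^1_0(0, 3/2) is C_P = L/π = 3/(2*π), achieved by sin(2*π/3·x).
A polynomial bump cannot attain the sharp Poincaré constant (only the first sine eigenfunction does), so the ratio is strictly less than C_P, consistent with ||u||_L² ≤ C_P ||u'||_L².
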